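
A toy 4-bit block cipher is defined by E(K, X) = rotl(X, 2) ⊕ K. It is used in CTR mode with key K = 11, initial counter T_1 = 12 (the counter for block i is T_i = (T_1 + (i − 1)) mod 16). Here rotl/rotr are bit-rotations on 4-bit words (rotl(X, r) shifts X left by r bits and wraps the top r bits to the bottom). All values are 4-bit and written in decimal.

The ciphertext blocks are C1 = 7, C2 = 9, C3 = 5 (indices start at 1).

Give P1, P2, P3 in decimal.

CTR decryption: S_i = E(K, T_i) where T_i is the counter for block i; P_i = C_i ⊕ S_i.
P1: T = 12, S = E(K, T) = 8; 7 ⊕ 8 = 15.
P2: T = 13, S = E(K, T) = 12; 9 ⊕ 12 = 5.
P3: T = 14, S = E(K, T) = 0; 5 ⊕ 0 = 5.

P1 = 15, P2 = 5, P3 = 5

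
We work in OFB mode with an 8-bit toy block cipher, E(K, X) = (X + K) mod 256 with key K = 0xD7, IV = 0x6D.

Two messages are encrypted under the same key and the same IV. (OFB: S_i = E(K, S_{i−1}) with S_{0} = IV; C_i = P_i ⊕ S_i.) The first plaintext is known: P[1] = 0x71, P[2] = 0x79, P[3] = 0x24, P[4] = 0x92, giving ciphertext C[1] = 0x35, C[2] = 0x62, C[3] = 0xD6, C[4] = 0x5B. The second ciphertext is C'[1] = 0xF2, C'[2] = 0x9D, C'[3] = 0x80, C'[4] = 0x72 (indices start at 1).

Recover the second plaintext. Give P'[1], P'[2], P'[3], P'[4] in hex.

P'[1] = 0xB6, P'[2] = 0x86, P'[3] = 0x72, P'[4] = 0xBB

In OFB with a reused IV, both messages share the same keystream S_i, so C_i ⊕ C'_i = P_i ⊕ P'_i and thus P'_i = P_i ⊕ C_i ⊕ C'_i.
P'[1]: 0x71 ⊕ 0x35 ⊕ 0xF2 = 0xB6.
P'[2]: 0x79 ⊕ 0x62 ⊕ 0x9D = 0x86.
P'[3]: 0x24 ⊕ 0xD6 ⊕ 0x80 = 0x72.
P'[4]: 0x92 ⊕ 0x5B ⊕ 0x72 = 0xBB.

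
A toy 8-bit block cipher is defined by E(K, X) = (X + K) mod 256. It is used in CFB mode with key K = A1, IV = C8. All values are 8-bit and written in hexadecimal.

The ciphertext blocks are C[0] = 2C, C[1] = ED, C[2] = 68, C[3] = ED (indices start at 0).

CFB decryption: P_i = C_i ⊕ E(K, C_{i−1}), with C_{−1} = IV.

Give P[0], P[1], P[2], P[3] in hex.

P[0]: E(K, C8) = 69; 2C ⊕ 69 = 45.
P[1]: E(K, 2C) = CD; ED ⊕ CD = 20.
P[2]: E(K, ED) = 8E; 68 ⊕ 8E = E6.
P[3]: E(K, 68) = 09; ED ⊕ 09 = E4.

P[0] = 45, P[1] = 20, P[2] = E6, P[3] = E4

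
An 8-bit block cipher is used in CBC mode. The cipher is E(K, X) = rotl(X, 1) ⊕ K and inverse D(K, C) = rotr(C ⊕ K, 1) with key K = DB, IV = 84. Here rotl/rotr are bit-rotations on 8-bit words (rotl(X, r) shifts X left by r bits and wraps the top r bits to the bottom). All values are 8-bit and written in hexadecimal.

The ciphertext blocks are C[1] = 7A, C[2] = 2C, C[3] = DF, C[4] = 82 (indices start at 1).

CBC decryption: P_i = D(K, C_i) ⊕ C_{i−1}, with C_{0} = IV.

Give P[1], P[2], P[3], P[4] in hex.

P[1]: D(K, 7A) = D0; D0 ⊕ 84 = 54.
P[2]: D(K, 2C) = FB; FB ⊕ 7A = 81.
P[3]: D(K, DF) = 02; 02 ⊕ 2C = 2E.
P[4]: D(K, 82) = AC; AC ⊕ DF = 73.

P[1] = 54, P[2] = 81, P[3] = 2E, P[4] = 73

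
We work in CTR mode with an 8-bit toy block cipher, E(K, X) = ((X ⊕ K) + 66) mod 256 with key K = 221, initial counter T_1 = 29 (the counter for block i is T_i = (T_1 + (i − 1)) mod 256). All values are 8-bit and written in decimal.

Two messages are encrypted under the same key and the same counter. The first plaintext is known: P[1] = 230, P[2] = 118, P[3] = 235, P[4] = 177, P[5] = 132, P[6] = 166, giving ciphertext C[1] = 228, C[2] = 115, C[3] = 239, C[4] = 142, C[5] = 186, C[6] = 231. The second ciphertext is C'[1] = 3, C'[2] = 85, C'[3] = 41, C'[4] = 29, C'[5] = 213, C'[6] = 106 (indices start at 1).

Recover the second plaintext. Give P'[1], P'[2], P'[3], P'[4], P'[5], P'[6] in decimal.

In CTR with a reused counter, both messages share the same keystream S_i, so C_i ⊕ C'_i = P_i ⊕ P'_i and thus P'_i = P_i ⊕ C_i ⊕ C'_i.
P'[1]: 230 ⊕ 228 ⊕ 3 = 1.
P'[2]: 118 ⊕ 115 ⊕ 85 = 80.
P'[3]: 235 ⊕ 239 ⊕ 41 = 45.
P'[4]: 177 ⊕ 142 ⊕ 29 = 34.
P'[5]: 132 ⊕ 186 ⊕ 213 = 235.
P'[6]: 166 ⊕ 231 ⊕ 106 = 43.

P'[1] = 1, P'[2] = 80, P'[3] = 45, P'[4] = 34, P'[5] = 235, P'[6] = 43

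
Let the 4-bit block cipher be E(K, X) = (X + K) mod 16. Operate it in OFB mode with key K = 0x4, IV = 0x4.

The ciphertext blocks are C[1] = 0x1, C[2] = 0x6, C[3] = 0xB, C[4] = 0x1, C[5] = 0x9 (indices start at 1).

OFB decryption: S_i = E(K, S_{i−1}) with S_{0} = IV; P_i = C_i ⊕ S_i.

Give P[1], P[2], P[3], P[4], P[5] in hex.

P[1]: S = E(K, 0x4) = 0x8; 0x1 ⊕ 0x8 = 0x9.
P[2]: S = E(K, 0x8) = 0xC; 0x6 ⊕ 0xC = 0xA.
P[3]: S = E(K, 0xC) = 0x0; 0xB ⊕ 0x0 = 0xB.
P[4]: S = E(K, 0x0) = 0x4; 0x1 ⊕ 0x4 = 0x5.
P[5]: S = E(K, 0x4) = 0x8; 0x9 ⊕ 0x8 = 0x1.

P[1] = 0x9, P[2] = 0xA, P[3] = 0xB, P[4] = 0x5, P[5] = 0x1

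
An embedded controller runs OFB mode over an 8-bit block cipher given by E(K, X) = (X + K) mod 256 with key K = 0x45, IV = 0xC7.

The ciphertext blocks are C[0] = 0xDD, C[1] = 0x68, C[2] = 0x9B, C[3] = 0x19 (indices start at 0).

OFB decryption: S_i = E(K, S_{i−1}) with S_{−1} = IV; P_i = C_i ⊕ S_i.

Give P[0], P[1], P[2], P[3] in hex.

P[0]: S = E(K, 0xC7) = 0x0C; 0xDD ⊕ 0x0C = 0xD1.
P[1]: S = E(K, 0x0C) = 0x51; 0x68 ⊕ 0x51 = 0x39.
P[2]: S = E(K, 0x51) = 0x96; 0x9B ⊕ 0x96 = 0x0D.
P[3]: S = E(K, 0x96) = 0xDB; 0x19 ⊕ 0xDB = 0xC2.

P[0] = 0xD1, P[1] = 0x39, P[2] = 0x0D, P[3] = 0xC2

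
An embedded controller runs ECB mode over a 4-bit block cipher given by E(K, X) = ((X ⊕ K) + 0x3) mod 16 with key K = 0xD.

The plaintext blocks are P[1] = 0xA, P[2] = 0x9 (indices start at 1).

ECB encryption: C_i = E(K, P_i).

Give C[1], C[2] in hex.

C[1] = 0xA, C[2] = 0x7

C[1]: E(K, 0xA) = 0xA.
C[2]: E(K, 0x9) = 0x7.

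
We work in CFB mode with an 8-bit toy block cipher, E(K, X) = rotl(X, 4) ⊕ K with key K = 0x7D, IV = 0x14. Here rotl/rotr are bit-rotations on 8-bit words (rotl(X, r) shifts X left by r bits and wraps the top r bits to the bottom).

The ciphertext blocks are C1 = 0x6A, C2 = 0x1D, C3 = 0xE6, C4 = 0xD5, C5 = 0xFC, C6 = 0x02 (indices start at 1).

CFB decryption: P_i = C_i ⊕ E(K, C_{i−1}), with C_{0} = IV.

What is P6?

P6: E(K, 0xFC) = 0xB2; 0x02 ⊕ 0xB2 = 0xB0.

P6 = 0xB0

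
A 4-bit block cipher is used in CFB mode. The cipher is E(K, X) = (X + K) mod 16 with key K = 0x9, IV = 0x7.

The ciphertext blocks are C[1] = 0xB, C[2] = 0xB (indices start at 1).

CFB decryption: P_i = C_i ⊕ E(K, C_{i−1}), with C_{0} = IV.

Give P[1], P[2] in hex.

P[1]: E(K, 0x7) = 0x0; 0xB ⊕ 0x0 = 0xB.
P[2]: E(K, 0xB) = 0x4; 0xB ⊕ 0x4 = 0xF.

P[1] = 0xB, P[2] = 0xF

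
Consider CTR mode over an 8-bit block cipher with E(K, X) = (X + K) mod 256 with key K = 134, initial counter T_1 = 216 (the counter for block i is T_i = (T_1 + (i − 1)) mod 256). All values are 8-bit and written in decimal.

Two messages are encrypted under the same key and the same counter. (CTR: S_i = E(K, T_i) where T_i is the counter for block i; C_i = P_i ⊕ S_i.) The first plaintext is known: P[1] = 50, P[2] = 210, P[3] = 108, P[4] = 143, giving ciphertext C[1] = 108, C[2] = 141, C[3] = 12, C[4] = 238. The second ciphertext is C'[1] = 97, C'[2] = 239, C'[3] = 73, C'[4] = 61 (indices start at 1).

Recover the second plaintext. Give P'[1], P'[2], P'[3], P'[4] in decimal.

P'[1] = 63, P'[2] = 176, P'[3] = 41, P'[4] = 92

In CTR with a reused counter, both messages share the same keystream S_i, so C_i ⊕ C'_i = P_i ⊕ P'_i and thus P'_i = P_i ⊕ C_i ⊕ C'_i.
P'[1]: 50 ⊕ 108 ⊕ 97 = 63.
P'[2]: 210 ⊕ 141 ⊕ 239 = 176.
P'[3]: 108 ⊕ 12 ⊕ 73 = 41.
P'[4]: 143 ⊕ 238 ⊕ 61 = 92.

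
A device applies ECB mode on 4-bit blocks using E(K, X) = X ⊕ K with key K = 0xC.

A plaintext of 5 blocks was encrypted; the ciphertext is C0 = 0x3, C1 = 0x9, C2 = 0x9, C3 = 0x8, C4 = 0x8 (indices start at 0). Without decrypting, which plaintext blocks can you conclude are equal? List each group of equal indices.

P1 = P2; P3 = P4

ECB encrypts each block independently with the same key, so equal ciphertext blocks imply equal plaintext blocks.
C1 = C2 = 0x9, so P1 = P2.
C3 = C4 = 0x8, so P3 = P4.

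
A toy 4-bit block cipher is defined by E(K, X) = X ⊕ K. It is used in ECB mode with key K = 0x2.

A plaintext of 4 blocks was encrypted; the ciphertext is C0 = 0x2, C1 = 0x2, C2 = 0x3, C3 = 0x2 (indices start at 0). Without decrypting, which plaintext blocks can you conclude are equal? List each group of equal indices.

ECB encrypts each block independently with the same key, so equal ciphertext blocks imply equal plaintext blocks.
C0 = C1 = C3 = 0x2, so P0 = P1 = P3.

P0 = P1 = P3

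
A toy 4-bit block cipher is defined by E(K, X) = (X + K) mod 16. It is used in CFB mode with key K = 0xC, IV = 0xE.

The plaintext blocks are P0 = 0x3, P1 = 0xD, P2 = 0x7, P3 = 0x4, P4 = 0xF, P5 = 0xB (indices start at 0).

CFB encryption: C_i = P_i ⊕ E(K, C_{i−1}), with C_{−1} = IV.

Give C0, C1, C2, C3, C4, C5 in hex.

C0: E(K, 0xE) = 0xA; 0x3 ⊕ 0xA = 0x9.
C1: E(K, 0x9) = 0x5; 0xD ⊕ 0x5 = 0x8.
C2: E(K, 0x8) = 0x4; 0x7 ⊕ 0x4 = 0x3.
C3: E(K, 0x3) = 0xF; 0x4 ⊕ 0xF = 0xB.
C4: E(K, 0xB) = 0x7; 0xF ⊕ 0x7 = 0x8.
C5: E(K, 0x8) = 0x4; 0xB ⊕ 0x4 = 0xF.

C0 = 0x9, C1 = 0x8, C2 = 0x3, C3 = 0xB, C4 = 0x8, C5 = 0xF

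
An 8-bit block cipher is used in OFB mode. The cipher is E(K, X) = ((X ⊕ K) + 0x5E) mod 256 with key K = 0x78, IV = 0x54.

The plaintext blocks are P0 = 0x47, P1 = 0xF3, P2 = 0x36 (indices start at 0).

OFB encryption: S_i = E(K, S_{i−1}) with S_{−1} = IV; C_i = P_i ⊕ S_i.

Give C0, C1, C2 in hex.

C0: S = E(K, 0x54) = 0x8A; 0x47 ⊕ 0x8A = 0xCD.
C1: S = E(K, 0x8A) = 0x50; 0xF3 ⊕ 0x50 = 0xA3.
C2: S = E(K, 0x50) = 0x86; 0x36 ⊕ 0x86 = 0xB0.

C0 = 0xCD, C1 = 0xA3, C2 = 0xB0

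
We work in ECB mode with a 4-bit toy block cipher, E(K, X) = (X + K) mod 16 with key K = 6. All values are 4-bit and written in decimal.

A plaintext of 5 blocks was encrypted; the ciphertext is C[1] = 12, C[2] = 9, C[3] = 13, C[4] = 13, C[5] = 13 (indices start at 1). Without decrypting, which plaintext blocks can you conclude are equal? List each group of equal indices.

ECB encrypts each block independently with the same key, so equal ciphertext blocks imply equal plaintext blocks.
C[3] = C[4] = C[5] = 13, so P[3] = P[4] = P[5].

P[3] = P[4] = P[5]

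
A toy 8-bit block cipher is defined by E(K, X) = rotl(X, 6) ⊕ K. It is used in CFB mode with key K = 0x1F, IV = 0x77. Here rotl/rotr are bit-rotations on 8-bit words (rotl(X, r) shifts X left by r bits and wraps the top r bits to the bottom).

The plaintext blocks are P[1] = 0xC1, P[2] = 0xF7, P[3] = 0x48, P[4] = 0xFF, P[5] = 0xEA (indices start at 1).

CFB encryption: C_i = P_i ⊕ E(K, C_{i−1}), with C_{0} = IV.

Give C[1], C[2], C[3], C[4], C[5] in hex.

C[1]: E(K, 0x77) = 0xC2; 0xC1 ⊕ 0xC2 = 0x03.
C[2]: E(K, 0x03) = 0xDF; 0xF7 ⊕ 0xDF = 0x28.
C[3]: E(K, 0x28) = 0x15; 0x48 ⊕ 0x15 = 0x5D.
C[4]: E(K, 0x5D) = 0x48; 0xFF ⊕ 0x48 = 0xB7.
C[5]: E(K, 0xB7) = 0xF2; 0xEA ⊕ 0xF2 = 0x18.

C[1] = 0x03, C[2] = 0x28, C[3] = 0x5D, C[4] = 0xB7, C[5] = 0x18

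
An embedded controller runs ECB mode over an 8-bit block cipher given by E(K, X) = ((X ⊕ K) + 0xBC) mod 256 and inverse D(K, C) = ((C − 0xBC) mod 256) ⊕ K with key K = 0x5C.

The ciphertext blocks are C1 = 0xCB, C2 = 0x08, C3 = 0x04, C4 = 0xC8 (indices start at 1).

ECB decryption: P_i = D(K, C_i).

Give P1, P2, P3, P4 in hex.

P1 = 0x53, P2 = 0x10, P3 = 0x14, P4 = 0x50

P1: D(K, 0xCB) = 0x53.
P2: D(K, 0x08) = 0x10.
P3: D(K, 0x04) = 0x14.
P4: D(K, 0xC8) = 0x50.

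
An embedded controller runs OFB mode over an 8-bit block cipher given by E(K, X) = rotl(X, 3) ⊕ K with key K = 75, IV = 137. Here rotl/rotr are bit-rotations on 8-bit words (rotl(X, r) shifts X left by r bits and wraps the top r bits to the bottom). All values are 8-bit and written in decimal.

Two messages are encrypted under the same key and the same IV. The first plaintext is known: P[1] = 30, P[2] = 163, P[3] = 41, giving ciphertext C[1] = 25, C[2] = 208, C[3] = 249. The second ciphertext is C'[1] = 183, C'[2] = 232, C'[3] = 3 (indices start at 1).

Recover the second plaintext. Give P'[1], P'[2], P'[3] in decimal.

In OFB with a reused IV, both messages share the same keystream S_i, so C_i ⊕ C'_i = P_i ⊕ P'_i and thus P'_i = P_i ⊕ C_i ⊕ C'_i.
P'[1]: 30 ⊕ 25 ⊕ 183 = 176.
P'[2]: 163 ⊕ 208 ⊕ 232 = 155.
P'[3]: 41 ⊕ 249 ⊕ 3 = 211.

P'[1] = 176, P'[2] = 155, P'[3] = 211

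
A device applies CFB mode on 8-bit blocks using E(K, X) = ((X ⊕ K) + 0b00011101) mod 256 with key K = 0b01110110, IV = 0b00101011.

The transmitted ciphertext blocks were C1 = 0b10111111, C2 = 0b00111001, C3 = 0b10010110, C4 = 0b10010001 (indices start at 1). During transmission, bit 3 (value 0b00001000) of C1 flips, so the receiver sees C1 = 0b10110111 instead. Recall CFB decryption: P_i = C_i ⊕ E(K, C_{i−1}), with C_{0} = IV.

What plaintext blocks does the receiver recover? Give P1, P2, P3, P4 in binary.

P1 = 0b11001101, P2 = 0b11100111, P3 = 0b11111010, P4 = 0b01101100

Only C1 changed, to 0b10110111. In CFB, a change in C_i flips the same bit in P_i and garbles P_{i+1}. Decrypting the received ciphertext:
P1: E(K, 0b00101011) = 0b01111010; 0b10110111 ⊕ 0b01111010 = 0b11001101.
P2: E(K, 0b10110111) = 0b11011110; 0b00111001 ⊕ 0b11011110 = 0b11100111.
P3: E(K, 0b00111001) = 0b01101100; 0b10010110 ⊕ 0b01101100 = 0b11111010.
P4: E(K, 0b10010110) = 0b11111101; 0b10010001 ⊕ 0b11111101 = 0b01101100.
Blocks that differ from the original plaintext: P1, P2.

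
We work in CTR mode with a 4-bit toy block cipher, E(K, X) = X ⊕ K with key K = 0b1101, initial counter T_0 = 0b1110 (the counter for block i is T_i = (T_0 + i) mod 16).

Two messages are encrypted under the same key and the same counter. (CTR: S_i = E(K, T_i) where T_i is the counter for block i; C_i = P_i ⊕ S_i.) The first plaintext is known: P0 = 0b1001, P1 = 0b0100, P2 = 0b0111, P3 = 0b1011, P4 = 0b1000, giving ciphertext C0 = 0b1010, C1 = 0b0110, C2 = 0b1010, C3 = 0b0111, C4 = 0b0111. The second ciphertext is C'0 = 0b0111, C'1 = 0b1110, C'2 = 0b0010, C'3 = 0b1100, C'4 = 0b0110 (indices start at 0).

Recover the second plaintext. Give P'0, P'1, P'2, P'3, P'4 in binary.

P'0 = 0b0100, P'1 = 0b1100, P'2 = 0b1111, P'3 = 0b0000, P'4 = 0b1001

In CTR with a reused counter, both messages share the same keystream S_i, so C_i ⊕ C'_i = P_i ⊕ P'_i and thus P'_i = P_i ⊕ C_i ⊕ C'_i.
P'0: 0b1001 ⊕ 0b1010 ⊕ 0b0111 = 0b0100.
P'1: 0b0100 ⊕ 0b0110 ⊕ 0b1110 = 0b1100.
P'2: 0b0111 ⊕ 0b1010 ⊕ 0b0010 = 0b1111.
P'3: 0b1011 ⊕ 0b0111 ⊕ 0b1100 = 0b0000.
P'4: 0b1000 ⊕ 0b0111 ⊕ 0b0110 = 0b1001.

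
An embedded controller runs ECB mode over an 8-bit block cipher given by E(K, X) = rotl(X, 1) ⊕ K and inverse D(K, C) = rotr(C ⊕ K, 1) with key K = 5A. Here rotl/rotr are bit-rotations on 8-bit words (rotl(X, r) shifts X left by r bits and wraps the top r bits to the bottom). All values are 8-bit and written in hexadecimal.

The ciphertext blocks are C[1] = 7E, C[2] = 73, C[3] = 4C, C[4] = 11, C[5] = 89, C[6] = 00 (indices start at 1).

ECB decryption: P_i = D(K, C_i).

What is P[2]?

P[2] = 94

P[2]: D(K, 73) = 94.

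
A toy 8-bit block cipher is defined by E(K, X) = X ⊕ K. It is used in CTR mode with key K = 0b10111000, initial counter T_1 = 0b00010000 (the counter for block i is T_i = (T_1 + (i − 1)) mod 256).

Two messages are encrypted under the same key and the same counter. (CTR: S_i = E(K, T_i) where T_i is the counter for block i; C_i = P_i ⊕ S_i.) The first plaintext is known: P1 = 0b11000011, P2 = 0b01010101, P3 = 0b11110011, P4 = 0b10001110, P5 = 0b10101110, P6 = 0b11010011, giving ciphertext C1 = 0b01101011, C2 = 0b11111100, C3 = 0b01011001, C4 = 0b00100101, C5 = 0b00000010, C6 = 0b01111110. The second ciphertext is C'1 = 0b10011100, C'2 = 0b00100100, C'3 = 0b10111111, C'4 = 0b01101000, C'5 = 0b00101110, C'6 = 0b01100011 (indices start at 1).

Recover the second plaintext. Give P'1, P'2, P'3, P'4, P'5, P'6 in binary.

P'1 = 0b00110100, P'2 = 0b10001101, P'3 = 0b00010101, P'4 = 0b11000011, P'5 = 0b10000010, P'6 = 0b11001110

In CTR with a reused counter, both messages share the same keystream S_i, so C_i ⊕ C'_i = P_i ⊕ P'_i and thus P'_i = P_i ⊕ C_i ⊕ C'_i.
P'1: 0b11000011 ⊕ 0b01101011 ⊕ 0b10011100 = 0b00110100.
P'2: 0b01010101 ⊕ 0b11111100 ⊕ 0b00100100 = 0b10001101.
P'3: 0b11110011 ⊕ 0b01011001 ⊕ 0b10111111 = 0b00010101.
P'4: 0b10001110 ⊕ 0b00100101 ⊕ 0b01101000 = 0b11000011.
P'5: 0b10101110 ⊕ 0b00000010 ⊕ 0b00101110 = 0b10000010.
P'6: 0b11010011 ⊕ 0b01111110 ⊕ 0b01100011 = 0b11001110.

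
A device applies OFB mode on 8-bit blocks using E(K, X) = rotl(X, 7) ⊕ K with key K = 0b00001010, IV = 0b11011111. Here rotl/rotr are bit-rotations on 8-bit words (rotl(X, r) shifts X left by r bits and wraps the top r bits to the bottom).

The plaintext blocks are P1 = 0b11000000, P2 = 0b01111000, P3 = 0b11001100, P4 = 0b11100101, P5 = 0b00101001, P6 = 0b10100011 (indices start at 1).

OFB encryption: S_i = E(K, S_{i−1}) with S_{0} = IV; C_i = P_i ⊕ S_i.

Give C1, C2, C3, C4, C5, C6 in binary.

C1 = 0b00100101, C2 = 0b10000000, C3 = 0b10111010, C4 = 0b11010100, C5 = 0b10111011, C6 = 0b11100000

C1: S = E(K, 0b11011111) = 0b11100101; 0b11000000 ⊕ 0b11100101 = 0b00100101.
C2: S = E(K, 0b11100101) = 0b11111000; 0b01111000 ⊕ 0b11111000 = 0b10000000.
C3: S = E(K, 0b11111000) = 0b01110110; 0b11001100 ⊕ 0b01110110 = 0b10111010.
C4: S = E(K, 0b01110110) = 0b00110001; 0b11100101 ⊕ 0b00110001 = 0b11010100.
C5: S = E(K, 0b00110001) = 0b10010010; 0b00101001 ⊕ 0b10010010 = 0b10111011.
C6: S = E(K, 0b10010010) = 0b01000011; 0b10100011 ⊕ 0b01000011 = 0b11100000.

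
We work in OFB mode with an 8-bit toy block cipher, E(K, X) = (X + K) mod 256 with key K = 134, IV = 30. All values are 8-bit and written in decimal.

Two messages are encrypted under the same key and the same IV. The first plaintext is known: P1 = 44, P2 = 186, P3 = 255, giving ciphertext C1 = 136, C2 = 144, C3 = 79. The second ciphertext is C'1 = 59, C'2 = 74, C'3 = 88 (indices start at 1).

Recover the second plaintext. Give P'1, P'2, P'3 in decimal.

P'1 = 159, P'2 = 96, P'3 = 232

In OFB with a reused IV, both messages share the same keystream S_i, so C_i ⊕ C'_i = P_i ⊕ P'_i and thus P'_i = P_i ⊕ C_i ⊕ C'_i.
P'1: 44 ⊕ 136 ⊕ 59 = 159.
P'2: 186 ⊕ 144 ⊕ 74 = 96.
P'3: 255 ⊕ 79 ⊕ 88 = 232.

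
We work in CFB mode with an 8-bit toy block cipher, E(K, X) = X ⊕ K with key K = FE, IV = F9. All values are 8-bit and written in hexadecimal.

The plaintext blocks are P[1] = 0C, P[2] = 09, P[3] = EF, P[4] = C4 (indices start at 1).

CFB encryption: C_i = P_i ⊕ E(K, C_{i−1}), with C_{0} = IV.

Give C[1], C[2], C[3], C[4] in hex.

C[1]: E(K, F9) = 07; 0C ⊕ 07 = 0B.
C[2]: E(K, 0B) = F5; 09 ⊕ F5 = FC.
C[3]: E(K, FC) = 02; EF ⊕ 02 = ED.
C[4]: E(K, ED) = 13; C4 ⊕ 13 = D7.

C[1] = 0B, C[2] = FC, C[3] = ED, C[4] = D7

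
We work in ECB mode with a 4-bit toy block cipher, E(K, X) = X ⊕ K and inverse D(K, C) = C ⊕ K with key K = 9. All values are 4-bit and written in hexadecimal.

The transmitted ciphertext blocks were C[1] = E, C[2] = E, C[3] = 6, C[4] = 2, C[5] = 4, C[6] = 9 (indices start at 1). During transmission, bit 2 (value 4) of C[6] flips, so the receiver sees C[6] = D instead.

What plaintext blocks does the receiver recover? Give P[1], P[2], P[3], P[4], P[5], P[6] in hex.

ECB decryption: P_i = D(K, C_i).
Only C[6] changed, to D. In ECB, a change in C_i affects only P_i. Decrypting the received ciphertext:
P[1]: D(K, E) = 7.
P[2]: D(K, E) = 7.
P[3]: D(K, 6) = F.
P[4]: D(K, 2) = B.
P[5]: D(K, 4) = D.
P[6]: D(K, D) = 4.
Blocks that differ from the original plaintext: P[6].

P[1] = 7, P[2] = 7, P[3] = F, P[4] = B, P[5] = D, P[6] = 4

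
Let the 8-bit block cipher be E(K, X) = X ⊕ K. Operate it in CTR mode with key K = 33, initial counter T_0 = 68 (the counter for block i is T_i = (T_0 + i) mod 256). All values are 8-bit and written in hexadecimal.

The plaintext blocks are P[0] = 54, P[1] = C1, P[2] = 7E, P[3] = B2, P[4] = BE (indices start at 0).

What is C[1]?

C[1] = 9B

CTR encryption: S_i = E(K, T_i) where T_i is the counter for block i; C_i = P_i ⊕ S_i.
C[0]: T = 68, S = E(K, T) = 5B; 54 ⊕ 5B = 0F.
C[1]: T = 69, S = E(K, T) = 5A; C1 ⊕ 5A = 9B.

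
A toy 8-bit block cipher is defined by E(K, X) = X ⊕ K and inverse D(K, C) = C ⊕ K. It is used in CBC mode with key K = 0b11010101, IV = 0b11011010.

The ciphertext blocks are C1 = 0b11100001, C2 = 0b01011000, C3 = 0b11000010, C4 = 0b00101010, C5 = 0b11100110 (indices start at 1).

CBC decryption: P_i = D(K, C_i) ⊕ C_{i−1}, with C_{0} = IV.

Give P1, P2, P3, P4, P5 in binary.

P1 = 0b11101110, P2 = 0b01101100, P3 = 0b01001111, P4 = 0b00111101, P5 = 0b00011001

P1: D(K, 0b11100001) = 0b00110100; 0b00110100 ⊕ 0b11011010 = 0b11101110.
P2: D(K, 0b01011000) = 0b10001101; 0b10001101 ⊕ 0b11100001 = 0b01101100.
P3: D(K, 0b11000010) = 0b00010111; 0b00010111 ⊕ 0b01011000 = 0b01001111.
P4: D(K, 0b00101010) = 0b11111111; 0b11111111 ⊕ 0b11000010 = 0b00111101.
P5: D(K, 0b11100110) = 0b00110011; 0b00110011 ⊕ 0b00101010 = 0b00011001.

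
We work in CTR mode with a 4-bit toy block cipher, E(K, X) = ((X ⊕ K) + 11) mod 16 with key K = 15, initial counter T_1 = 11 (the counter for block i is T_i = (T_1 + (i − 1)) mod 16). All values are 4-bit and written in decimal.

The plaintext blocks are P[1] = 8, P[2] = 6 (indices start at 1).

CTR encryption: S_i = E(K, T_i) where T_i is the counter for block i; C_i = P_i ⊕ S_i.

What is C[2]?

C[1]: T = 11, S = E(K, T) = 15; 8 ⊕ 15 = 7.
C[2]: T = 12, S = E(K, T) = 14; 6 ⊕ 14 = 8.

C[2] = 8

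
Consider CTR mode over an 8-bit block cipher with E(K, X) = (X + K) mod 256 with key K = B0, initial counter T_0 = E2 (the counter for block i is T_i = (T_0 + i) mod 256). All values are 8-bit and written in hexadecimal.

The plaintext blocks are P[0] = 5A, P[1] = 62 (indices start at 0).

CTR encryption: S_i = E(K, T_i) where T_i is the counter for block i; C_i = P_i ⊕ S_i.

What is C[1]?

C[0]: T = E2, S = E(K, T) = 92; 5A ⊕ 92 = C8.
C[1]: T = E3, S = E(K, T) = 93; 62 ⊕ 93 = F1.

C[1] = F1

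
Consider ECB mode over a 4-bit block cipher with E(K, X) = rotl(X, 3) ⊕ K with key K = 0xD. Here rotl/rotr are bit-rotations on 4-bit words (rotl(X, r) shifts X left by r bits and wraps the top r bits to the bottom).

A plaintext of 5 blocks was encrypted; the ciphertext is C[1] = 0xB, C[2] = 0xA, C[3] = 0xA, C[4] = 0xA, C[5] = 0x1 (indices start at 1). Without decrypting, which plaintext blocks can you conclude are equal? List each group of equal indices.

ECB encrypts each block independently with the same key, so equal ciphertext blocks imply equal plaintext blocks.
C[2] = C[3] = C[4] = 0xA, so P[2] = P[3] = P[4].

P[2] = P[3] = P[4]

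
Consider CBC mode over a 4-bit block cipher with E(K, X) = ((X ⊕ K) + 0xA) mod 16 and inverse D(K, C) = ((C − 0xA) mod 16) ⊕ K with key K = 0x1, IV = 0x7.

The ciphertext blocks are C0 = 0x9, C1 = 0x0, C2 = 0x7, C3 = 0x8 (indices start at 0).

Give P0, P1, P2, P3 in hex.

CBC decryption: P_i = D(K, C_i) ⊕ C_{i−1}, with C_{−1} = IV.
P0: D(K, 0x9) = 0xE; 0xE ⊕ 0x7 = 0x9.
P1: D(K, 0x0) = 0x7; 0x7 ⊕ 0x9 = 0xE.
P2: D(K, 0x7) = 0xC; 0xC ⊕ 0x0 = 0xC.
P3: D(K, 0x8) = 0xF; 0xF ⊕ 0x7 = 0x8.

P0 = 0x9, P1 = 0xE, P2 = 0xC, P3 = 0x8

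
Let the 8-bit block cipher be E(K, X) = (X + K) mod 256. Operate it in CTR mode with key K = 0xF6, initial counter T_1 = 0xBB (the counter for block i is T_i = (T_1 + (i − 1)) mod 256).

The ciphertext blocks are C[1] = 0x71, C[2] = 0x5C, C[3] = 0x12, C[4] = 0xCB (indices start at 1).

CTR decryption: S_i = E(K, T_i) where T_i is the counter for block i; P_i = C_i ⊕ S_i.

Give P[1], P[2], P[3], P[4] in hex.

P[1] = 0xC0, P[2] = 0xEE, P[3] = 0xA1, P[4] = 0x7F

P[1]: T = 0xBB, S = E(K, T) = 0xB1; 0x71 ⊕ 0xB1 = 0xC0.
P[2]: T = 0xBC, S = E(K, T) = 0xB2; 0x5C ⊕ 0xB2 = 0xEE.
P[3]: T = 0xBD, S = E(K, T) = 0xB3; 0x12 ⊕ 0xB3 = 0xA1.
P[4]: T = 0xBE, S = E(K, T) = 0xB4; 0xCB ⊕ 0xB4 = 0x7F.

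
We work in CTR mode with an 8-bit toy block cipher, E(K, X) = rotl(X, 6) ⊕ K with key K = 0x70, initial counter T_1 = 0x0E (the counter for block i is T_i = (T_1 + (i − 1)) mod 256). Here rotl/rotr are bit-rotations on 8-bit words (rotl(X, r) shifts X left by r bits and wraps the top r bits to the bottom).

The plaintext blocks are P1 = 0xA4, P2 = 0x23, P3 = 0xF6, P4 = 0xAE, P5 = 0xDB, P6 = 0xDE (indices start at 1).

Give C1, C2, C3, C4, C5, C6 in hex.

C1 = 0x57, C2 = 0x90, C3 = 0x82, C4 = 0x9A, C5 = 0x2F, C6 = 0x6A

CTR encryption: S_i = E(K, T_i) where T_i is the counter for block i; C_i = P_i ⊕ S_i.
C1: T = 0x0E, S = E(K, T) = 0xF3; 0xA4 ⊕ 0xF3 = 0x57.
C2: T = 0x0F, S = E(K, T) = 0xB3; 0x23 ⊕ 0xB3 = 0x90.
C3: T = 0x10, S = E(K, T) = 0x74; 0xF6 ⊕ 0x74 = 0x82.
C4: T = 0x11, S = E(K, T) = 0x34; 0xAE ⊕ 0x34 = 0x9A.
C5: T = 0x12, S = E(K, T) = 0xF4; 0xDB ⊕ 0xF4 = 0x2F.
C6: T = 0x13, S = E(K, T) = 0xB4; 0xDE ⊕ 0xB4 = 0x6A.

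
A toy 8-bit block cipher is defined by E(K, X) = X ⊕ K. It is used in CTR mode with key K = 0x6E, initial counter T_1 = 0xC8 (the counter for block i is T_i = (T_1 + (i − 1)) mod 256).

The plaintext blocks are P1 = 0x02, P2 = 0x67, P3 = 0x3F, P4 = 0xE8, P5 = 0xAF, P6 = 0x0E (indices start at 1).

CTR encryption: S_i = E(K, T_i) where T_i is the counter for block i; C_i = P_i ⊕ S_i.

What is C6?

C1: T = 0xC8, S = E(K, T) = 0xA6; 0x02 ⊕ 0xA6 = 0xA4.
C2: T = 0xC9, S = E(K, T) = 0xA7; 0x67 ⊕ 0xA7 = 0xC0.
C3: T = 0xCA, S = E(K, T) = 0xA4; 0x3F ⊕ 0xA4 = 0x9B.
C4: T = 0xCB, S = E(K, T) = 0xA5; 0xE8 ⊕ 0xA5 = 0x4D.
C5: T = 0xCC, S = E(K, T) = 0xA2; 0xAF ⊕ 0xA2 = 0x0D.
C6: T = 0xCD, S = E(K, T) = 0xA3; 0x0E ⊕ 0xA3 = 0xAD.

C6 = 0xAD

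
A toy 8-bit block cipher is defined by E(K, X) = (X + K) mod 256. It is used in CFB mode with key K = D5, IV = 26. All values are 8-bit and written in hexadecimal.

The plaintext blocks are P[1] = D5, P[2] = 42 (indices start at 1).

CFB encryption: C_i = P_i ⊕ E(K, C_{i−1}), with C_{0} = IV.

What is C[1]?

C[1]: E(K, 26) = FB; D5 ⊕ FB = 2E.

C[1] = 2E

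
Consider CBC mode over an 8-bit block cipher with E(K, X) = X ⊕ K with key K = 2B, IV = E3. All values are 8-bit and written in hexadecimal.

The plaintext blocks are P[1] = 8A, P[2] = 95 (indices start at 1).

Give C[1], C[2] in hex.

CBC encryption: C_i = E(K, P_i ⊕ C_{i−1}), with C_{0} = IV.
C[1]: P[1] ⊕ E3 = 69; E(K, 69) = 42.
C[2]: P[2] ⊕ 42 = D7; E(K, D7) = FC.

C[1] = 42, C[2] = FC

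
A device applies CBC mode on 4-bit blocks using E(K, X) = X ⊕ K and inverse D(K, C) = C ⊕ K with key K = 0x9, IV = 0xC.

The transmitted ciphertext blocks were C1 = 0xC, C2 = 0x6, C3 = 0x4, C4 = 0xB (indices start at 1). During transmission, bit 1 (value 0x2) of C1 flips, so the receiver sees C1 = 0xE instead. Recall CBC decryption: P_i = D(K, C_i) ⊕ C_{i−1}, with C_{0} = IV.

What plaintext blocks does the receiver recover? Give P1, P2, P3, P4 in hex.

P1 = 0xB, P2 = 0x1, P3 = 0xB, P4 = 0x6

Only C1 changed, to 0xE. In CBC, a change in C_i garbles P_i and flips the same bit in P_{i+1}. Decrypting the received ciphertext:
P1: D(K, 0xE) = 0x7; 0x7 ⊕ 0xC = 0xB.
P2: D(K, 0x6) = 0xF; 0xF ⊕ 0xE = 0x1.
P3: D(K, 0x4) = 0xD; 0xD ⊕ 0x6 = 0xB.
P4: D(K, 0xB) = 0x2; 0x2 ⊕ 0x4 = 0x6.
Blocks that differ from the original plaintext: P1, P2.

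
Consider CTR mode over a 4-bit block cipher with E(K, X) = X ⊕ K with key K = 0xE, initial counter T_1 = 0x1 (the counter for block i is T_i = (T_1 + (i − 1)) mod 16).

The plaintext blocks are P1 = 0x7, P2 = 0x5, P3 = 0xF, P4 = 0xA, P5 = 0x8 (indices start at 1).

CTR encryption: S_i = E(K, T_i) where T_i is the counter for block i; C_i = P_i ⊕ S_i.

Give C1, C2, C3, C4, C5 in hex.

C1: T = 0x1, S = E(K, T) = 0xF; 0x7 ⊕ 0xF = 0x8.
C2: T = 0x2, S = E(K, T) = 0xC; 0x5 ⊕ 0xC = 0x9.
C3: T = 0x3, S = E(K, T) = 0xD; 0xF ⊕ 0xD = 0x2.
C4: T = 0x4, S = E(K, T) = 0xA; 0xA ⊕ 0xA = 0x0.
C5: T = 0x5, S = E(K, T) = 0xB; 0x8 ⊕ 0xB = 0x3.

C1 = 0x8, C2 = 0x9, C3 = 0x2, C4 = 0x0, C5 = 0x3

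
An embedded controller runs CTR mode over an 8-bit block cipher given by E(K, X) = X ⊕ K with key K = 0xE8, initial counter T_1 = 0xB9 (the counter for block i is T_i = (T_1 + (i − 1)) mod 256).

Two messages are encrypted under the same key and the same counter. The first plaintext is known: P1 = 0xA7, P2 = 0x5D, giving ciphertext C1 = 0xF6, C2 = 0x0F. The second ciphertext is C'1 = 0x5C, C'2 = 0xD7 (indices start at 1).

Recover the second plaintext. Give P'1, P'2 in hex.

P'1 = 0x0D, P'2 = 0x85

In CTR with a reused counter, both messages share the same keystream S_i, so C_i ⊕ C'_i = P_i ⊕ P'_i and thus P'_i = P_i ⊕ C_i ⊕ C'_i.
P'1: 0xA7 ⊕ 0xF6 ⊕ 0x5C = 0x0D.
P'2: 0x5D ⊕ 0x0F ⊕ 0xD7 = 0x85.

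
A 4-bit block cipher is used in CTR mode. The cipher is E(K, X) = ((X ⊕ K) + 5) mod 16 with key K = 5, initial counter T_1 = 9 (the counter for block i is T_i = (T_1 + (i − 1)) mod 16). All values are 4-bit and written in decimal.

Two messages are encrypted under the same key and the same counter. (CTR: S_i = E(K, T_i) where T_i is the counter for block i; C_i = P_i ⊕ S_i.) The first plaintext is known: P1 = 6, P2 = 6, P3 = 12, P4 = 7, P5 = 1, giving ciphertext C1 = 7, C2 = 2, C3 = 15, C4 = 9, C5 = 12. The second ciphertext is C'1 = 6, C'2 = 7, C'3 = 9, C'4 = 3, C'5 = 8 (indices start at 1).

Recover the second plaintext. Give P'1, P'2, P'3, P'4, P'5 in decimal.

In CTR with a reused counter, both messages share the same keystream S_i, so C_i ⊕ C'_i = P_i ⊕ P'_i and thus P'_i = P_i ⊕ C_i ⊕ C'_i.
P'1: 6 ⊕ 7 ⊕ 6 = 7.
P'2: 6 ⊕ 2 ⊕ 7 = 3.
P'3: 12 ⊕ 15 ⊕ 9 = 10.
P'4: 7 ⊕ 9 ⊕ 3 = 13.
P'5: 1 ⊕ 12 ⊕ 8 = 5.

P'1 = 7, P'2 = 3, P'3 = 10, P'4 = 13, P'5 = 5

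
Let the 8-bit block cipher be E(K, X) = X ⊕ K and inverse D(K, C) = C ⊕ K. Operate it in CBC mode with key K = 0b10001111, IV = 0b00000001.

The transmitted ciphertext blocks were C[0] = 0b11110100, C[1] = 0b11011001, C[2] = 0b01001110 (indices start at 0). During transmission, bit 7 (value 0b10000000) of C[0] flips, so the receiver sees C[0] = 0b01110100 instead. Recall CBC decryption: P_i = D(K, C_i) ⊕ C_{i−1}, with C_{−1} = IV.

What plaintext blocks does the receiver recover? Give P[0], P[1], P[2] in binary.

Only C[0] changed, to 0b01110100. In CBC, a change in C_i garbles P_i and flips the same bit in P_{i+1}. Decrypting the received ciphertext:
P[0]: D(K, 0b01110100) = 0b11111011; 0b11111011 ⊕ 0b00000001 = 0b11111010.
P[1]: D(K, 0b11011001) = 0b01010110; 0b01010110 ⊕ 0b01110100 = 0b00100010.
P[2]: D(K, 0b01001110) = 0b11000001; 0b11000001 ⊕ 0b11011001 = 0b00011000.
Blocks that differ from the original plaintext: P[0], P[1].

P[0] = 0b11111010, P[1] = 0b00100010, P[2] = 0b00011000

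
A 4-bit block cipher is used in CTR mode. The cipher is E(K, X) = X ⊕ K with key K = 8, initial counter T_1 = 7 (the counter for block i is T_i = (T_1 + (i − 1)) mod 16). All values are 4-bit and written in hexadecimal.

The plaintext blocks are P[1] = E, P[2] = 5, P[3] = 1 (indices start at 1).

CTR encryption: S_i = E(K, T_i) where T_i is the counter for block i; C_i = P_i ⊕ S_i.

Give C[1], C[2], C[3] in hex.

C[1] = 1, C[2] = 5, C[3] = 0

C[1]: T = 7, S = E(K, T) = F; E ⊕ F = 1.
C[2]: T = 8, S = E(K, T) = 0; 5 ⊕ 0 = 5.
C[3]: T = 9, S = E(K, T) = 1; 1 ⊕ 1 = 0.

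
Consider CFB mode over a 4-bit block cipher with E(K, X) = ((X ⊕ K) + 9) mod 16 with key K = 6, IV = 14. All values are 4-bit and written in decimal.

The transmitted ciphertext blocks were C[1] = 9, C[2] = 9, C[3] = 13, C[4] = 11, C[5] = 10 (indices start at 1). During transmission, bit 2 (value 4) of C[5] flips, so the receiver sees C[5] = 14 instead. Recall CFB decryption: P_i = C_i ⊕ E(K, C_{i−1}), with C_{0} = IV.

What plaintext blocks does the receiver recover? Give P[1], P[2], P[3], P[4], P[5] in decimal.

P[1] = 8, P[2] = 1, P[3] = 5, P[4] = 15, P[5] = 8

Only C[5] changed, to 14. In CFB, a change in C_i flips the same bit in P_i and garbles P_{i+1}. Decrypting the received ciphertext:
P[1]: E(K, 14) = 1; 9 ⊕ 1 = 8.
P[2]: E(K, 9) = 8; 9 ⊕ 8 = 1.
P[3]: E(K, 9) = 8; 13 ⊕ 8 = 5.
P[4]: E(K, 13) = 4; 11 ⊕ 4 = 15.
P[5]: E(K, 11) = 6; 14 ⊕ 6 = 8.
Blocks that differ from the original plaintext: P[5].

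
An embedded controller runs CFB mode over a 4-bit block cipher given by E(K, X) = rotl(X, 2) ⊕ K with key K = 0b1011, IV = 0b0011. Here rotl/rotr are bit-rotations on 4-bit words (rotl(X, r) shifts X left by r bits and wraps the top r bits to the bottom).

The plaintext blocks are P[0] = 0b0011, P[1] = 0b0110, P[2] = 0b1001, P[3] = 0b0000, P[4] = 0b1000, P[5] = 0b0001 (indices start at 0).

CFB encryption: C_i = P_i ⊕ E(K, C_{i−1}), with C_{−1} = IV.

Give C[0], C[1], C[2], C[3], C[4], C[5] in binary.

C[0]: E(K, 0b0011) = 0b0111; 0b0011 ⊕ 0b0111 = 0b0100.
C[1]: E(K, 0b0100) = 0b1010; 0b0110 ⊕ 0b1010 = 0b1100.
C[2]: E(K, 0b1100) = 0b1000; 0b1001 ⊕ 0b1000 = 0b0001.
C[3]: E(K, 0b0001) = 0b1111; 0b0000 ⊕ 0b1111 = 0b1111.
C[4]: E(K, 0b1111) = 0b0100; 0b1000 ⊕ 0b0100 = 0b1100.
C[5]: E(K, 0b1100) = 0b1000; 0b0001 ⊕ 0b1000 = 0b1001.

C[0] = 0b0100, C[1] = 0b1100, C[2] = 0b0001, C[3] = 0b1111, C[4] = 0b1100, C[5] = 0b1001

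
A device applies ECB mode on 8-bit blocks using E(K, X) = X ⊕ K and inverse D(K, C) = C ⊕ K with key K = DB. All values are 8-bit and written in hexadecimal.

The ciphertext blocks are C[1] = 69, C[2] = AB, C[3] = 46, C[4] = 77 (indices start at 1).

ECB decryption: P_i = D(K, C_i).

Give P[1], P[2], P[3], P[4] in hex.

P[1] = B2, P[2] = 70, P[3] = 9D, P[4] = AC

P[1]: D(K, 69) = B2.
P[2]: D(K, AB) = 70.
P[3]: D(K, 46) = 9D.
P[4]: D(K, 77) = AC.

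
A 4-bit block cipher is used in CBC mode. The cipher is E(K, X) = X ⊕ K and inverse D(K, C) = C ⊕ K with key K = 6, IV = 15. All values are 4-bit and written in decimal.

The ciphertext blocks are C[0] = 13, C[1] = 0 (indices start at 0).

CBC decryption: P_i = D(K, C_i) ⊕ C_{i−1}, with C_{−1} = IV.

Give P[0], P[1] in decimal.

P[0] = 4, P[1] = 11

P[0]: D(K, 13) = 11; 11 ⊕ 15 = 4.
P[1]: D(K, 0) = 6; 6 ⊕ 13 = 11.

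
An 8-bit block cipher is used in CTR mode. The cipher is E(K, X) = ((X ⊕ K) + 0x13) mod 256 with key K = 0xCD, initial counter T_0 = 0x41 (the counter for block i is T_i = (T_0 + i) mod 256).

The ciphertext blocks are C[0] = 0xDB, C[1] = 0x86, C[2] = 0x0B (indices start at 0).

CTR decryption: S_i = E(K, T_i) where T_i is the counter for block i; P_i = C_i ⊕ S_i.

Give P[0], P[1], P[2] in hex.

P[0] = 0x44, P[1] = 0x24, P[2] = 0xAA

P[0]: T = 0x41, S = E(K, T) = 0x9F; 0xDB ⊕ 0x9F = 0x44.
P[1]: T = 0x42, S = E(K, T) = 0xA2; 0x86 ⊕ 0xA2 = 0x24.
P[2]: T = 0x43, S = E(K, T) = 0xA1; 0x0B ⊕ 0xA1 = 0xAA.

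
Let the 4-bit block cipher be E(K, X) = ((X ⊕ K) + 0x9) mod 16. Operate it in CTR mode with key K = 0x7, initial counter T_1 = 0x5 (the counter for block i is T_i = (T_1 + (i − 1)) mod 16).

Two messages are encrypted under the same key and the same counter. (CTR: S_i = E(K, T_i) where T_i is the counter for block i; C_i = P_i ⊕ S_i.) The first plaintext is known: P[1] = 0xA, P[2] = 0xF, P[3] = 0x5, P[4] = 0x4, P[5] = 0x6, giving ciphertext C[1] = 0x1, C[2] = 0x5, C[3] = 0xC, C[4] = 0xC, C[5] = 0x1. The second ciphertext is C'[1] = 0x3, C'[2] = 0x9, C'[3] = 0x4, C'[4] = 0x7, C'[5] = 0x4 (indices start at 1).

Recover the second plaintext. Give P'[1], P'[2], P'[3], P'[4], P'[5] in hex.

In CTR with a reused counter, both messages share the same keystream S_i, so C_i ⊕ C'_i = P_i ⊕ P'_i and thus P'_i = P_i ⊕ C_i ⊕ C'_i.
P'[1]: 0xA ⊕ 0x1 ⊕ 0x3 = 0x8.
P'[2]: 0xF ⊕ 0x5 ⊕ 0x9 = 0x3.
P'[3]: 0x5 ⊕ 0xC ⊕ 0x4 = 0xD.
P'[4]: 0x4 ⊕ 0xC ⊕ 0x7 = 0xF.
P'[5]: 0x6 ⊕ 0x1 ⊕ 0x4 = 0x3.

P'[1] = 0x8, P'[2] = 0x3, P'[3] = 0xD, P'[4] = 0xF, P'[5] = 0x3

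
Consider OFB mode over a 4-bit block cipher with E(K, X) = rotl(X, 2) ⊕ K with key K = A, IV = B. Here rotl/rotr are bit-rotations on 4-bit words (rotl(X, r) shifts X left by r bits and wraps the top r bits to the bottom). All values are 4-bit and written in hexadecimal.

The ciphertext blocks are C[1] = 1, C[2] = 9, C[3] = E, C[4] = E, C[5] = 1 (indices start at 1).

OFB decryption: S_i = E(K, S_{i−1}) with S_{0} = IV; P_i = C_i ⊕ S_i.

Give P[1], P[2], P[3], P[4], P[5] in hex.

P[1]: S = E(K, B) = 4; 1 ⊕ 4 = 5.
P[2]: S = E(K, 4) = B; 9 ⊕ B = 2.
P[3]: S = E(K, B) = 4; E ⊕ 4 = A.
P[4]: S = E(K, 4) = B; E ⊕ B = 5.
P[5]: S = E(K, B) = 4; 1 ⊕ 4 = 5.

P[1] = 5, P[2] = 2, P[3] = A, P[4] = 5, P[5] = 5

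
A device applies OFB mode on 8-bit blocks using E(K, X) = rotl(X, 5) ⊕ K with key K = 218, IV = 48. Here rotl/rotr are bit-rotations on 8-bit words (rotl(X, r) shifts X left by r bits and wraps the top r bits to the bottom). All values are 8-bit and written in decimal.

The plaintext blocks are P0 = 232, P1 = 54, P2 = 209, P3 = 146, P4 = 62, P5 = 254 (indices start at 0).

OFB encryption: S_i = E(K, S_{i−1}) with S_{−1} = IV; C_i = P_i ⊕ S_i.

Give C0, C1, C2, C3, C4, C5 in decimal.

C0 = 52, C1 = 119, C2 = 35, C3 = 22, C4 = 116, C5 = 109

C0: S = E(K, 48) = 220; 232 ⊕ 220 = 52.
C1: S = E(K, 220) = 65; 54 ⊕ 65 = 119.
C2: S = E(K, 65) = 242; 209 ⊕ 242 = 35.
C3: S = E(K, 242) = 132; 146 ⊕ 132 = 22.
C4: S = E(K, 132) = 74; 62 ⊕ 74 = 116.
C5: S = E(K, 74) = 147; 254 ⊕ 147 = 109.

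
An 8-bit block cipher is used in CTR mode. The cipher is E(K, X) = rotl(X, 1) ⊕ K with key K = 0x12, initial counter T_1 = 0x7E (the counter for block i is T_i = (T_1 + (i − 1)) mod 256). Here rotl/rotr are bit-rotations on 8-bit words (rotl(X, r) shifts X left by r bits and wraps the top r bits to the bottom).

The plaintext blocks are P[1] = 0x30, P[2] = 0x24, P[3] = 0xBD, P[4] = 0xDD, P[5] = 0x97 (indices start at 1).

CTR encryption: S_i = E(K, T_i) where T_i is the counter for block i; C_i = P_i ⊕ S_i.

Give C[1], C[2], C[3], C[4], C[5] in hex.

C[1] = 0xDE, C[2] = 0xC8, C[3] = 0xAE, C[4] = 0xCC, C[5] = 0x80

C[1]: T = 0x7E, S = E(K, T) = 0xEE; 0x30 ⊕ 0xEE = 0xDE.
C[2]: T = 0x7F, S = E(K, T) = 0xEC; 0x24 ⊕ 0xEC = 0xC8.
C[3]: T = 0x80, S = E(K, T) = 0x13; 0xBD ⊕ 0x13 = 0xAE.
C[4]: T = 0x81, S = E(K, T) = 0x11; 0xDD ⊕ 0x11 = 0xCC.
C[5]: T = 0x82, S = E(K, T) = 0x17; 0x97 ⊕ 0x17 = 0x80.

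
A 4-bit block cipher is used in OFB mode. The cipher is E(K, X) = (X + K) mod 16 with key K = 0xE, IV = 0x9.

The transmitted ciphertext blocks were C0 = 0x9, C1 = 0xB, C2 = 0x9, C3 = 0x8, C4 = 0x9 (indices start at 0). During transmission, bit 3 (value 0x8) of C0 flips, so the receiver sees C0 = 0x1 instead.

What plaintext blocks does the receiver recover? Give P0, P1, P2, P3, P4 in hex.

P0 = 0x6, P1 = 0xE, P2 = 0xA, P3 = 0x9, P4 = 0x6

OFB decryption: S_i = E(K, S_{i−1}) with S_{−1} = IV; P_i = C_i ⊕ S_i.
Only C0 changed, to 0x1. In OFB, a change in C_i flips the same bit in P_i only; the keystream is unaffected. Decrypting the received ciphertext:
P0: S = E(K, 0x9) = 0x7; 0x1 ⊕ 0x7 = 0x6.
P1: S = E(K, 0x7) = 0x5; 0xB ⊕ 0x5 = 0xE.
P2: S = E(K, 0x5) = 0x3; 0x9 ⊕ 0x3 = 0xA.
P3: S = E(K, 0x3) = 0x1; 0x8 ⊕ 0x1 = 0x9.
P4: S = E(K, 0x1) = 0xF; 0x9 ⊕ 0xF = 0x6.
Blocks that differ from the original plaintext: P0.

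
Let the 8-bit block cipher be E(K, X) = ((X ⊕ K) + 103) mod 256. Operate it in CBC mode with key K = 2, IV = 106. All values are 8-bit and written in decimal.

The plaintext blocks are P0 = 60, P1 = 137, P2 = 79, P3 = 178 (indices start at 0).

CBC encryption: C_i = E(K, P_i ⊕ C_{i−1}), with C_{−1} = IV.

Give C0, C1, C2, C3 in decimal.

C0 = 187, C1 = 151, C2 = 65, C3 = 88

C0: P0 ⊕ 106 = 86; E(K, 86) = 187.
C1: P1 ⊕ 187 = 50; E(K, 50) = 151.
C2: P2 ⊕ 151 = 216; E(K, 216) = 65.
C3: P3 ⊕ 65 = 243; E(K, 243) = 88.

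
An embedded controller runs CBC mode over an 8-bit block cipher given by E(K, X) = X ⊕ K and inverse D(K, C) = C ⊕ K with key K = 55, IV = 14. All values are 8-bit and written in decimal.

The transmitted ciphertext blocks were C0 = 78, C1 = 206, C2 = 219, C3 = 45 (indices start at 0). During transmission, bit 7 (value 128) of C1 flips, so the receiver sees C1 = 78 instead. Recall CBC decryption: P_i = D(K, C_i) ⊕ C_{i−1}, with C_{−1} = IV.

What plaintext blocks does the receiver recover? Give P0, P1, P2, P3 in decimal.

Only C1 changed, to 78. In CBC, a change in C_i garbles P_i and flips the same bit in P_{i+1}. Decrypting the received ciphertext:
P0: D(K, 78) = 121; 121 ⊕ 14 = 119.
P1: D(K, 78) = 121; 121 ⊕ 78 = 55.
P2: D(K, 219) = 236; 236 ⊕ 78 = 162.
P3: D(K, 45) = 26; 26 ⊕ 219 = 193.
Blocks that differ from the original plaintext: P1, P2.

P0 = 119, P1 = 55, P2 = 162, P3 = 193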